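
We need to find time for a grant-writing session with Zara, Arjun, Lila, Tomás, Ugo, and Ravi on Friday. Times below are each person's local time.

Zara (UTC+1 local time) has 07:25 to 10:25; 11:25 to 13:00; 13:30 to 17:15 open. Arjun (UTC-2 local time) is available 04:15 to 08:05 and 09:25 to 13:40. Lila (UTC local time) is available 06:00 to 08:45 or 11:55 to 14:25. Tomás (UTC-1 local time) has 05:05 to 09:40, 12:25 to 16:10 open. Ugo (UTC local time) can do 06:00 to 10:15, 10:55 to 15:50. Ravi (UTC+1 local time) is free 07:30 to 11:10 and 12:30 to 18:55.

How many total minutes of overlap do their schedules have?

195

Zara in UTC: 06:25-09:25, 10:25-12:00, 12:30-16:15 (subtract 1h to convert from UTC+1).
Arjun in UTC: 06:15-10:05, 11:25-15:40 (add 2h to convert from UTC-2).
Lila in UTC: 06:00-08:45, 11:55-14:25.
Tomás in UTC: 06:05-10:40, 13:25-17:10 (add 1h to convert from UTC-1).
Ugo in UTC: 06:00-10:15, 10:55-15:50.
Ravi in UTC: 06:30-10:10, 11:30-17:55 (subtract 1h to convert from UTC+1).
Zara ∩ Arjun: 06:25-09:25, 11:25-12:00, 12:30-15:40.
Zara ∩ Arjun ∩ Lila: 06:25-08:45, 11:55-12:00, 12:30-14:25.
Zara ∩ Arjun ∩ Lila ∩ Tomás: 06:25-08:45, 13:25-14:25.
Zara ∩ Arjun ∩ Lila ∩ Tomás ∩ Ugo: 06:25-08:45, 13:25-14:25.
Zara ∩ Arjun ∩ Lila ∩ Tomás ∩ Ugo ∩ Ravi: 06:30-08:45, 13:25-14:25.
Summing the common windows: 135 + 60 = 195 minutes.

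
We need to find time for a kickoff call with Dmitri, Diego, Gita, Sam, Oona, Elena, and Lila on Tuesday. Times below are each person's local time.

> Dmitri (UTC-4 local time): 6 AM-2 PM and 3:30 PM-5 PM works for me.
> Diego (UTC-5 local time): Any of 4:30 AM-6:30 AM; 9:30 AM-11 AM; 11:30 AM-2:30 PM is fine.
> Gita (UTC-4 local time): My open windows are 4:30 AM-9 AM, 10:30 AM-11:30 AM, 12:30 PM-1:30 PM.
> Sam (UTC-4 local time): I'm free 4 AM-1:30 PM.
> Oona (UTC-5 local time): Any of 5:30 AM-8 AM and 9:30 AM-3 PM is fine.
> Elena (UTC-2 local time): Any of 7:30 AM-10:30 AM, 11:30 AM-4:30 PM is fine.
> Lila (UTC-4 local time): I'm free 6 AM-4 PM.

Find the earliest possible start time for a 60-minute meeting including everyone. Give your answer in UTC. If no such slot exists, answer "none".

Dmitri in UTC: 10:00-18:00, 19:30-21:00 (add 4h to convert from UTC-4).
Diego in UTC: 09:30-11:30, 14:30-16:00, 16:30-19:30 (add 5h to convert from UTC-5).
Gita in UTC: 08:30-13:00, 14:30-15:30, 16:30-17:30 (add 4h to convert from UTC-4).
Sam in UTC: 08:00-17:30 (add 4h to convert from UTC-4).
Oona in UTC: 10:30-13:00, 14:30-20:00 (add 5h to convert from UTC-5).
Elena in UTC: 09:30-12:30, 13:30-18:30 (add 2h to convert from UTC-2).
Lila in UTC: 10:00-20:00 (add 4h to convert from UTC-4).
Dmitri ∩ Diego: 10:00-11:30, 14:30-16:00, 16:30-18:00.
Dmitri ∩ Diego ∩ Gita: 10:00-11:30, 14:30-15:30, 16:30-17:30.
Dmitri ∩ Diego ∩ Gita ∩ Sam: 10:00-11:30, 14:30-15:30, 16:30-17:30.
Dmitri ∩ Diego ∩ Gita ∩ Sam ∩ Oona: 10:30-11:30, 14:30-15:30, 16:30-17:30.
Dmitri ∩ Diego ∩ Gita ∩ Sam ∩ Oona ∩ Elena: 10:30-11:30, 14:30-15:30, 16:30-17:30.
Dmitri ∩ Diego ∩ Gita ∩ Sam ∩ Oona ∩ Elena ∩ Lila: 10:30-11:30, 14:30-15:30, 16:30-17:30.
So the common availability across everyone is 10:30-11:30, 14:30-15:30, 16:30-17:30.
The first common window of at least 60 minutes is 10:30-11:30, so the earliest start is 10:30.

10:30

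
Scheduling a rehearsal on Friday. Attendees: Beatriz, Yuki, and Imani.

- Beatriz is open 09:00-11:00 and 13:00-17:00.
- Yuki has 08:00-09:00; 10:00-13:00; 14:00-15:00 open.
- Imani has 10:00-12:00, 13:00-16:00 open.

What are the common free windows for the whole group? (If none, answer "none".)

10:00-11:00, 14:00-15:00

Beatriz ∩ Yuki: 10:00-11:00, 14:00-15:00.
Beatriz ∩ Yuki ∩ Imani: 10:00-11:00, 14:00-15:00.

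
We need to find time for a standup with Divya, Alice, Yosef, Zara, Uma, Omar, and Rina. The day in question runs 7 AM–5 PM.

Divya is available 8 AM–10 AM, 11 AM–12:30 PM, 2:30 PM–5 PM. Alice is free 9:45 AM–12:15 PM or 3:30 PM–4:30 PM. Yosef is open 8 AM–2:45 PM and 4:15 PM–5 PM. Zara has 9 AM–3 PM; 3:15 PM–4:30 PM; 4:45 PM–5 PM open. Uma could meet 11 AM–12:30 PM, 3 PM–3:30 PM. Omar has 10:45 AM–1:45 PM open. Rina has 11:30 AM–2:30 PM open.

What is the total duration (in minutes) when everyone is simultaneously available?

Divya ∩ Alice: 09:45-10:00, 11:00-12:15, 15:30-16:30.
Divya ∩ Alice ∩ Yosef: 09:45-10:00, 11:00-12:15, 16:15-16:30.
Divya ∩ Alice ∩ Yosef ∩ Zara: 09:45-10:00, 11:00-12:15, 16:15-16:30.
Divya ∩ Alice ∩ Yosef ∩ Zara ∩ Uma: 11:00-12:15.
Divya ∩ Alice ∩ Yosef ∩ Zara ∩ Uma ∩ Omar: 11:00-12:15.
Divya ∩ Alice ∩ Yosef ∩ Zara ∩ Uma ∩ Omar ∩ Rina: 11:30-12:15.
That's a single block of 45 minutes.

45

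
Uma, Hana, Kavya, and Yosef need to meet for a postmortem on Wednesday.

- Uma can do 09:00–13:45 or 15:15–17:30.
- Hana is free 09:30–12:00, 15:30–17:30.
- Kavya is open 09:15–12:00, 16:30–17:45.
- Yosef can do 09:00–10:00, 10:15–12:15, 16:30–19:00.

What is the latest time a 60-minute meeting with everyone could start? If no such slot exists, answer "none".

Uma ∩ Hana: 09:30-12:00, 15:30-17:30.
Uma ∩ Hana ∩ Kavya: 09:30-12:00, 16:30-17:30.
Uma ∩ Hana ∩ Kavya ∩ Yosef: 09:30-10:00, 10:15-12:00, 16:30-17:30.
So the common availability across everyone is 09:30-10:00, 10:15-12:00, 16:30-17:30.
The last common window of at least 60 minutes is 16:30-17:30; a 60-minute meeting can start as late as 16:30 and still end by 17:30.

16:30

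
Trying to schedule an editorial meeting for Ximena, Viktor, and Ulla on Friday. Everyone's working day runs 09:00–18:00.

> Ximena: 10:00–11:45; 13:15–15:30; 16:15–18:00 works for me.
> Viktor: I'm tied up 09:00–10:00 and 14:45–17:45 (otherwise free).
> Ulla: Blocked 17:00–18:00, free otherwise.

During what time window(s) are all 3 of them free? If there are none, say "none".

Ximena free: 10:00-11:45, 13:15-15:30, 16:15-18:00.
Viktor free: 10:00-14:45, 17:45-18:00 (invert busy blocks within the working day).
Ulla free: 09:00-17:00 (invert busy blocks within the working day).
Ximena ∩ Viktor: 10:00-11:45, 13:15-14:45, 17:45-18:00.
Ximena ∩ Viktor ∩ Ulla: 10:00-11:45, 13:15-14:45.

10:00-11:45, 13:15-14:45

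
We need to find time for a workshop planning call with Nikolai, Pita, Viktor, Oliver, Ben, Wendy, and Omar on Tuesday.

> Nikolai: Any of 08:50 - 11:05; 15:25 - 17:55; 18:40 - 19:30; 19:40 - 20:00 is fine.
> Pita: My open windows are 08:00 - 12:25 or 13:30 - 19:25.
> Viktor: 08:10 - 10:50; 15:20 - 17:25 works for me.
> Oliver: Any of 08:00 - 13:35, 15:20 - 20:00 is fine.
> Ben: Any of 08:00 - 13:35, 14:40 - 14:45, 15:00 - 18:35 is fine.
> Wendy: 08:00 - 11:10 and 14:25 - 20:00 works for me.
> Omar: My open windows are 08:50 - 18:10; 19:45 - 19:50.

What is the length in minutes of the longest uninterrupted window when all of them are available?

120

Nikolai ∩ Pita: 08:50-11:05, 15:25-17:55, 18:40-19:25.
Nikolai ∩ Pita ∩ Viktor: 08:50-10:50, 15:25-17:25.
Nikolai ∩ Pita ∩ Viktor ∩ Oliver: 08:50-10:50, 15:25-17:25.
Nikolai ∩ Pita ∩ Viktor ∩ Oliver ∩ Ben: 08:50-10:50, 15:25-17:25.
Nikolai ∩ Pita ∩ Viktor ∩ Oliver ∩ Ben ∩ Wendy: 08:50-10:50, 15:25-17:25.
Nikolai ∩ Pita ∩ Viktor ∩ Oliver ∩ Ben ∩ Wendy ∩ Omar: 08:50-10:50, 15:25-17:25.
The longest is 08:50-10:50 at 120 minutes.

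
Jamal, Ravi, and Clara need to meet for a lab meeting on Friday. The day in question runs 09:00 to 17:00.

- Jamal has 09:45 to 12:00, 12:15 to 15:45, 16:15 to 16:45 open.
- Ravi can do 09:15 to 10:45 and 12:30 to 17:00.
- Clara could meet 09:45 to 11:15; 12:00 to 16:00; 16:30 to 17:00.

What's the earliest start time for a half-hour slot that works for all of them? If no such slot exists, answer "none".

09:45

Jamal ∩ Ravi: 09:45-10:45, 12:30-15:45, 16:15-16:45.
Jamal ∩ Ravi ∩ Clara: 09:45-10:45, 12:30-15:45, 16:30-16:45.
The first common window of at least 30 minutes is 09:45-10:45, so the earliest start is 09:45.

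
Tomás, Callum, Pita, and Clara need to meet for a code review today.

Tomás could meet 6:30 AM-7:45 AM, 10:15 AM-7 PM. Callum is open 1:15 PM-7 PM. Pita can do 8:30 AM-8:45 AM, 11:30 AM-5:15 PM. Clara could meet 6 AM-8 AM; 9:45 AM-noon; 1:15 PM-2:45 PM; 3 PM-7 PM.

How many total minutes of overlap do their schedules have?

225

Tomás ∩ Callum: 13:15-19:00.
Tomás ∩ Callum ∩ Pita: 13:15-17:15.
Tomás ∩ Callum ∩ Pita ∩ Clara: 13:15-14:45, 15:00-17:15.
Those are the intersection windows.
Summing the common windows: 90 + 135 = 225 minutes.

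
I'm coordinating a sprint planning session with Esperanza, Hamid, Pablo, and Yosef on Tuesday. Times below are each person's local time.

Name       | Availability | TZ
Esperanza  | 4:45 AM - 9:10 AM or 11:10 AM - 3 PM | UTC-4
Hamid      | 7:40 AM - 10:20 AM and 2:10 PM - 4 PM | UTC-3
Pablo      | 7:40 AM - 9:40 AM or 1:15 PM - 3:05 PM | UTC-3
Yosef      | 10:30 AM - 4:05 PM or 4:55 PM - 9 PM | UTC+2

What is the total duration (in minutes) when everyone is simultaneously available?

175

Esperanza in UTC: 08:45-13:10, 15:10-19:00 (add 4h to convert from UTC-4).
Hamid in UTC: 10:40-13:20, 17:10-19:00 (add 3h to convert from UTC-3).
Pablo in UTC: 10:40-12:40, 16:15-18:05 (add 3h to convert from UTC-3).
Yosef in UTC: 08:30-14:05, 14:55-19:00 (subtract 2h to convert from UTC+2).
Esperanza ∩ Hamid: 10:40-13:10, 17:10-19:00.
Esperanza ∩ Hamid ∩ Pablo: 10:40-12:40, 17:10-18:05.
Esperanza ∩ Hamid ∩ Pablo ∩ Yosef: 10:40-12:40, 17:10-18:05.
Those are the intersection windows.
Summing the common windows: 120 + 55 = 175 minutes.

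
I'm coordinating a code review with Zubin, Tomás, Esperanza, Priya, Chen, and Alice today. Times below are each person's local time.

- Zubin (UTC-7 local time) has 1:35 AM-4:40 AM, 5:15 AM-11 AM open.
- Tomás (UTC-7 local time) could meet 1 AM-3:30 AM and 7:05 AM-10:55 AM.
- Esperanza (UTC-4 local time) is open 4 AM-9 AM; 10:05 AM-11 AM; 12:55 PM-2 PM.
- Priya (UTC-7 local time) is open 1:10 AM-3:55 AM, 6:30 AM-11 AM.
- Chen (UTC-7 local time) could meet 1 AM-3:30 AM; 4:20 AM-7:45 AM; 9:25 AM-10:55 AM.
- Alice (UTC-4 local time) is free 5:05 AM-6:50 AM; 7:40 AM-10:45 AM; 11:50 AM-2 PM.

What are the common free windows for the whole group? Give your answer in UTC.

Zubin in UTC: 08:35-11:40, 12:15-18:00 (add 7h to convert from UTC-7).
Tomás in UTC: 08:00-10:30, 14:05-17:55 (add 7h to convert from UTC-7).
Esperanza in UTC: 08:00-13:00, 14:05-15:00, 16:55-18:00 (add 4h to convert from UTC-4).
Priya in UTC: 08:10-10:55, 13:30-18:00 (add 7h to convert from UTC-7).
Chen in UTC: 08:00-10:30, 11:20-14:45, 16:25-17:55 (add 7h to convert from UTC-7).
Alice in UTC: 09:05-10:50, 11:40-14:45, 15:50-18:00 (add 4h to convert from UTC-4).
Zubin ∩ Tomás: 08:35-10:30, 14:05-17:55.
Zubin ∩ Tomás ∩ Esperanza: 08:35-10:30, 14:05-15:00, 16:55-17:55.
Zubin ∩ Tomás ∩ Esperanza ∩ Priya: 08:35-10:30, 14:05-15:00, 16:55-17:55.
Zubin ∩ Tomás ∩ Esperanza ∩ Priya ∩ Chen: 08:35-10:30, 14:05-14:45, 16:55-17:55.
Zubin ∩ Tomás ∩ Esperanza ∩ Priya ∩ Chen ∩ Alice: 09:05-10:30, 14:05-14:45, 16:55-17:55.
Those are the intersection windows.

09:05-10:30, 14:05-14:45, 16:55-17:55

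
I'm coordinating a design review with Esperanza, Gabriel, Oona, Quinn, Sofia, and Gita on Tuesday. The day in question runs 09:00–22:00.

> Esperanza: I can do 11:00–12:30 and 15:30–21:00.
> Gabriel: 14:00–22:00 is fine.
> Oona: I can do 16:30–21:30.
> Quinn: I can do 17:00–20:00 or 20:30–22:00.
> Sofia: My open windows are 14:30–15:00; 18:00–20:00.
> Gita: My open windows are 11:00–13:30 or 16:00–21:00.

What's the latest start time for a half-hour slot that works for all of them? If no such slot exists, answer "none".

Esperanza ∩ Gabriel: 15:30-21:00.
Esperanza ∩ Gabriel ∩ Oona: 16:30-21:00.
Esperanza ∩ Gabriel ∩ Oona ∩ Quinn: 17:00-20:00, 20:30-21:00.
Esperanza ∩ Gabriel ∩ Oona ∩ Quinn ∩ Sofia: 18:00-20:00.
Esperanza ∩ Gabriel ∩ Oona ∩ Quinn ∩ Sofia ∩ Gita: 18:00-20:00.
So the common availability across everyone is 18:00-20:00.
The last common window of at least 30 minutes is 18:00-20:00; a 30-minute meeting can start as late as 19:30 and still end by 20:00.

19:30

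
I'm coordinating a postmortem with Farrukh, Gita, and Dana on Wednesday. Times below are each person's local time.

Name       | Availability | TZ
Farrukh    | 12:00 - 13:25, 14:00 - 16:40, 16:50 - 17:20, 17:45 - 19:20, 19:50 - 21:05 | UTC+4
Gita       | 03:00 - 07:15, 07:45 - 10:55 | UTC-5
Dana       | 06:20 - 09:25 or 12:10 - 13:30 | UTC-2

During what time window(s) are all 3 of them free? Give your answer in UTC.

08:20-09:25, 10:00-11:25, 14:10-15:20

Farrukh in UTC: 08:00-09:25, 10:00-12:40, 12:50-13:20, 13:45-15:20, 15:50-17:05 (subtract 4h to convert from UTC+4).
Gita in UTC: 08:00-12:15, 12:45-15:55 (add 5h to convert from UTC-5).
Dana in UTC: 08:20-11:25, 14:10-15:30 (add 2h to convert from UTC-2).
Farrukh ∩ Gita: 08:00-09:25, 10:00-12:15, 12:50-13:20, 13:45-15:20, 15:50-15:55.
Farrukh ∩ Gita ∩ Dana: 08:20-09:25, 10:00-11:25, 14:10-15:20.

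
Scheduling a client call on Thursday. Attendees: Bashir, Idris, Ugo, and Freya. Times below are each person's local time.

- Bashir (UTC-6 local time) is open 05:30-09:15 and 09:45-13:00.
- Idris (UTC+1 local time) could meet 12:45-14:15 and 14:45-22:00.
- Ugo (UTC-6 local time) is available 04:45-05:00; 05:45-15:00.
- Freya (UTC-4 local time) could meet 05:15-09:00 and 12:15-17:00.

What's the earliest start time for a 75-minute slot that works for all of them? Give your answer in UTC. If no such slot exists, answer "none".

Bashir in UTC: 11:30-15:15, 15:45-19:00 (add 6h to convert from UTC-6).
Idris in UTC: 11:45-13:15, 13:45-21:00 (subtract 1h to convert from UTC+1).
Ugo in UTC: 10:45-11:00, 11:45-21:00 (add 6h to convert from UTC-6).
Freya in UTC: 09:15-13:00, 16:15-21:00 (add 4h to convert from UTC-4).
Bashir ∩ Idris: 11:45-13:15, 13:45-15:15, 15:45-19:00.
Bashir ∩ Idris ∩ Ugo: 11:45-13:15, 13:45-15:15, 15:45-19:00.
Bashir ∩ Idris ∩ Ugo ∩ Freya: 11:45-13:00, 16:15-19:00.
The first common window of at least 75 minutes is 11:45-13:00, so the earliest start is 11:45.

11:45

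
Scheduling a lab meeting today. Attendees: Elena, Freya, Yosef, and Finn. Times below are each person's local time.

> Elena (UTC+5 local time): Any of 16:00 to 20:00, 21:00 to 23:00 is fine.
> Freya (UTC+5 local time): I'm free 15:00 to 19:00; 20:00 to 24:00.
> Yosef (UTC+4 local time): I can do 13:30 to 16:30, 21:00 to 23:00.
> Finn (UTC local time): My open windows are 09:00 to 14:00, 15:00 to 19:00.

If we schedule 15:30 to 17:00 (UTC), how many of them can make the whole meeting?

2

Elena in UTC: 11:00-15:00, 16:00-18:00 (subtract 5h to convert from UTC+5).
Freya in UTC: 10:00-14:00, 15:00-19:00 (subtract 5h to convert from UTC+5).
Yosef in UTC: 09:30-12:30, 17:00-19:00 (subtract 4h to convert from UTC+4).
Finn in UTC: 09:00-14:00, 15:00-19:00.
Freya and Finn can make the full 15:30-17:00 slot — that's 2.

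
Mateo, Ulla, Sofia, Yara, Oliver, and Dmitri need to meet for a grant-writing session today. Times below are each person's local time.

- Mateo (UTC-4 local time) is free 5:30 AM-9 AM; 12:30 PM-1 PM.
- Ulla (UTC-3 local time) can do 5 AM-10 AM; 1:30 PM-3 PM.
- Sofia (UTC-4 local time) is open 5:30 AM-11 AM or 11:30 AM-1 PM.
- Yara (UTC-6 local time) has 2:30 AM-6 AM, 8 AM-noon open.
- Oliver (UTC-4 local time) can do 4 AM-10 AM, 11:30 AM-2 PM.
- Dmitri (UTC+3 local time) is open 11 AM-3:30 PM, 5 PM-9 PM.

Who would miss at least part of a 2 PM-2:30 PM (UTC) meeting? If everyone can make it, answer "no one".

Mateo, Oliver, Ulla

Mateo in UTC: 09:30-13:00, 16:30-17:00 (add 4h to convert from UTC-4).
Ulla in UTC: 08:00-13:00, 16:30-18:00 (add 3h to convert from UTC-3).
Sofia in UTC: 09:30-15:00, 15:30-17:00 (add 4h to convert from UTC-4).
Yara in UTC: 08:30-12:00, 14:00-18:00 (add 6h to convert from UTC-6).
Oliver in UTC: 08:00-14:00, 15:30-18:00 (add 4h to convert from UTC-4).
Dmitri in UTC: 08:00-12:30, 14:00-18:00 (subtract 3h to convert from UTC+3).
Mateo: not fully free for 14:00-14:30. Ulla: not fully free for 14:00-14:30. Sofia: free for 14:00-14:30. Yara: free for 14:00-14:30. Oliver: not fully free for 14:00-14:30. Dmitri: free for 14:00-14:30.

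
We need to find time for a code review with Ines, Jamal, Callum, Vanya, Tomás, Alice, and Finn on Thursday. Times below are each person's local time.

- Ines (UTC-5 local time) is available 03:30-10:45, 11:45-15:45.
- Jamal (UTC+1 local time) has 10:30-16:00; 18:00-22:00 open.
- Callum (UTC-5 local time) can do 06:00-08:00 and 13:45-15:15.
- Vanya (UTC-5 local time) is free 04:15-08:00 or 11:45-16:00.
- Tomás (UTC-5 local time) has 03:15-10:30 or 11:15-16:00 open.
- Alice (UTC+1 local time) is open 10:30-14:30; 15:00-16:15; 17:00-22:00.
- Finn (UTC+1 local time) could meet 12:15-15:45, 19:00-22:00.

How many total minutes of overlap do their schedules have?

Ines in UTC: 08:30-15:45, 16:45-20:45 (add 5h to convert from UTC-5).
Jamal in UTC: 09:30-15:00, 17:00-21:00 (subtract 1h to convert from UTC+1).
Callum in UTC: 11:00-13:00, 18:45-20:15 (add 5h to convert from UTC-5).
Vanya in UTC: 09:15-13:00, 16:45-21:00 (add 5h to convert from UTC-5).
Tomás in UTC: 08:15-15:30, 16:15-21:00 (add 5h to convert from UTC-5).
Alice in UTC: 09:30-13:30, 14:00-15:15, 16:00-21:00 (subtract 1h to convert from UTC+1).
Finn in UTC: 11:15-14:45, 18:00-21:00 (subtract 1h to convert from UTC+1).
Ines ∩ Jamal: 09:30-15:00, 17:00-20:45.
Ines ∩ Jamal ∩ Callum: 11:00-13:00, 18:45-20:15.
Ines ∩ Jamal ∩ Callum ∩ Vanya: 11:00-13:00, 18:45-20:15.
Ines ∩ Jamal ∩ Callum ∩ Vanya ∩ Tomás: 11:00-13:00, 18:45-20:15.
Ines ∩ Jamal ∩ Callum ∩ Vanya ∩ Tomás ∩ Alice: 11:00-13:00, 18:45-20:15.
Ines ∩ Jamal ∩ Callum ∩ Vanya ∩ Tomás ∩ Alice ∩ Finn: 11:15-13:00, 18:45-20:15.
Those are the intersection windows.
Summing the common windows: 105 + 90 = 195 minutes.

195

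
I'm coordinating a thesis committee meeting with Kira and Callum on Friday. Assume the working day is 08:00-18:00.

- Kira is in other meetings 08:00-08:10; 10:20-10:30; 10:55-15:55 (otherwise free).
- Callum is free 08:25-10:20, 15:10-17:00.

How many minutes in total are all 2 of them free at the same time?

Kira free: 08:10-10:20, 10:30-10:55, 15:55-18:00 (invert busy blocks within the working day).
Callum free: 08:25-10:20, 15:10-17:00.
Kira ∩ Callum: 08:25-10:20, 15:55-17:00.
Summing the common windows: 115 + 65 = 180 minutes.

180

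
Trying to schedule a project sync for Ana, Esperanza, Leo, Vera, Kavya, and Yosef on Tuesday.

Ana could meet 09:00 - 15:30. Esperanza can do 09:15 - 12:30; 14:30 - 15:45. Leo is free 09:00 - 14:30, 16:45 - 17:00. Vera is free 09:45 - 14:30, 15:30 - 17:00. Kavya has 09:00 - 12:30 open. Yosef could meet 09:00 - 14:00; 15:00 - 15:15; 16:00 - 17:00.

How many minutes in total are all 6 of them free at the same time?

Ana ∩ Esperanza: 09:15-12:30, 14:30-15:30.
Ana ∩ Esperanza ∩ Leo: 09:15-12:30.
Ana ∩ Esperanza ∩ Leo ∩ Vera: 09:45-12:30.
Ana ∩ Esperanza ∩ Leo ∩ Vera ∩ Kavya: 09:45-12:30.
Ana ∩ Esperanza ∩ Leo ∩ Vera ∩ Kavya ∩ Yosef: 09:45-12:30.
So the common availability across everyone is 09:45-12:30.
That's a single block of 165 minutes.

165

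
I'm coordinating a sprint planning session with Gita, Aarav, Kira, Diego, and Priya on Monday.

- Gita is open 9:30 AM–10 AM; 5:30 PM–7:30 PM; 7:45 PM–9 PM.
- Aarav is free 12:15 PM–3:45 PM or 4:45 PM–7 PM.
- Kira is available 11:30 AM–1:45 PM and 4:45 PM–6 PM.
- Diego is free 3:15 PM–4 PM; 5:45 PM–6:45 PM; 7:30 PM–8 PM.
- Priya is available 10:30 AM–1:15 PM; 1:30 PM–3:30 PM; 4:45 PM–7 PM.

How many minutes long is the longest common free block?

15

Gita ∩ Aarav: 17:30-19:00.
Gita ∩ Aarav ∩ Kira: 17:30-18:00.
Gita ∩ Aarav ∩ Kira ∩ Diego: 17:45-18:00.
Gita ∩ Aarav ∩ Kira ∩ Diego ∩ Priya: 17:45-18:00.
The longest is 17:45-18:00 at 15 minutes.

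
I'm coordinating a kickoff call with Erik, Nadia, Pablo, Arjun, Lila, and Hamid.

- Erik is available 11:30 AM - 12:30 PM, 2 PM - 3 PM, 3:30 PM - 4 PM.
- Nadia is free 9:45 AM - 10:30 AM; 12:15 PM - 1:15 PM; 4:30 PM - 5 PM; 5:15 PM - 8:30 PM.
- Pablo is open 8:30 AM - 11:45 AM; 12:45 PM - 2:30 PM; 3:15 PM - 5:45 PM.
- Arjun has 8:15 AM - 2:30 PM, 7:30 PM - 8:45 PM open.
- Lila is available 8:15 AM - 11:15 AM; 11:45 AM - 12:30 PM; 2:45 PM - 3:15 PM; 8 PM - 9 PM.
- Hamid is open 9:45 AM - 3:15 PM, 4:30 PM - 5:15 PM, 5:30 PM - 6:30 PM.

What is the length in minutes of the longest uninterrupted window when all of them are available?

0

Erik ∩ Nadia: 12:15-12:30.
Erik ∩ Nadia ∩ Pablo: ∅.
Erik ∩ Nadia ∩ Pablo ∩ Arjun: ∅.
Erik ∩ Nadia ∩ Pablo ∩ Arjun ∩ Lila: ∅.
Erik ∩ Nadia ∩ Pablo ∩ Arjun ∩ Lila ∩ Hamid: ∅.
There is no time when everyone is free.
No common window exists, so the longest block is 0 minutes.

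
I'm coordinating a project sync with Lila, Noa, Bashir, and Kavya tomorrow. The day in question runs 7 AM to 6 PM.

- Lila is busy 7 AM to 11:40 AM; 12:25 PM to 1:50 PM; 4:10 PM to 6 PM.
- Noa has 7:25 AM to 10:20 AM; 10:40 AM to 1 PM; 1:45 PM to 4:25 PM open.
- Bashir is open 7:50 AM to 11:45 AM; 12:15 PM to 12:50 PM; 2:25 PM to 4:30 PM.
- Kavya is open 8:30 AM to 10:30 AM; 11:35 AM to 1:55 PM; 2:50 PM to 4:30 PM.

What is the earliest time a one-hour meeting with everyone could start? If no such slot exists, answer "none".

14:50

Lila free: 11:40-12:25, 13:50-16:10 (invert busy blocks within the working day).
Noa free: 07:25-10:20, 10:40-13:00, 13:45-16:25.
Bashir free: 07:50-11:45, 12:15-12:50, 14:25-16:30.
Kavya free: 08:30-10:30, 11:35-13:55, 14:50-16:30.
Lila ∩ Noa: 11:40-12:25, 13:50-16:10.
Lila ∩ Noa ∩ Bashir: 11:40-11:45, 12:15-12:25, 14:25-16:10.
Lila ∩ Noa ∩ Bashir ∩ Kavya: 11:40-11:45, 12:15-12:25, 14:50-16:10.
So the common availability across everyone is 11:40-11:45, 12:15-12:25, 14:50-16:10.
The first common window of at least 60 minutes is 14:50-16:10, so the earliest start is 14:50.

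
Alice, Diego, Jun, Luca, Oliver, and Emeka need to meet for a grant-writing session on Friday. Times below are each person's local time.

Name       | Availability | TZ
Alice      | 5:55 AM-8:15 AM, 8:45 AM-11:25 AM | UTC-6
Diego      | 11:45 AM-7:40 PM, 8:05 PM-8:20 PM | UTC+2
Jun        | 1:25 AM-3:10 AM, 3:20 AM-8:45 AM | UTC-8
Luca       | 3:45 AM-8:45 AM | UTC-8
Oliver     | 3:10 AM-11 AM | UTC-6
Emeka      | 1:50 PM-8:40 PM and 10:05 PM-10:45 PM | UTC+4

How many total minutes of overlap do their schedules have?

Alice in UTC: 11:55-14:15, 14:45-17:25 (add 6h to convert from UTC-6).
Diego in UTC: 09:45-17:40, 18:05-18:20 (subtract 2h to convert from UTC+2).
Jun in UTC: 09:25-11:10, 11:20-16:45 (add 8h to convert from UTC-8).
Luca in UTC: 11:45-16:45 (add 8h to convert from UTC-8).
Oliver in UTC: 09:10-17:00 (add 6h to convert from UTC-6).
Emeka in UTC: 09:50-16:40, 18:05-18:45 (subtract 4h to convert from UTC+4).
Alice ∩ Diego: 11:55-14:15, 14:45-17:25.
Alice ∩ Diego ∩ Jun: 11:55-14:15, 14:45-16:45.
Alice ∩ Diego ∩ Jun ∩ Luca: 11:55-14:15, 14:45-16:45.
Alice ∩ Diego ∩ Jun ∩ Luca ∩ Oliver: 11:55-14:15, 14:45-16:45.
Alice ∩ Diego ∩ Jun ∩ Luca ∩ Oliver ∩ Emeka: 11:55-14:15, 14:45-16:40.
Summing the common windows: 140 + 115 = 255 minutes.

255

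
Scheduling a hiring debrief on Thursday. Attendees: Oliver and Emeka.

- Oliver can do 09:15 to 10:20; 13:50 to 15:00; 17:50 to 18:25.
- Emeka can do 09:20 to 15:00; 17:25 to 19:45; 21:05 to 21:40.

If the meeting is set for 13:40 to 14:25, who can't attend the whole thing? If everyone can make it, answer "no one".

Oliver

Oliver: not fully free for 13:40-14:25. Emeka: free for 13:40-14:25.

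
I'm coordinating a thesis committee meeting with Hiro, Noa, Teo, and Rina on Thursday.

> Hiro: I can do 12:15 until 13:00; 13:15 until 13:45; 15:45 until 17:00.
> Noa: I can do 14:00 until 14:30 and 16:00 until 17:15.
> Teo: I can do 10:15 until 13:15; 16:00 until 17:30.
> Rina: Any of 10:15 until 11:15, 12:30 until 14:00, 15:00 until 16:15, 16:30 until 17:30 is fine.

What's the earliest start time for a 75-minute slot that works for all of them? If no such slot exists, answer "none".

none

Hiro ∩ Noa: 16:00-17:00.
Hiro ∩ Noa ∩ Teo: 16:00-17:00.
Hiro ∩ Noa ∩ Teo ∩ Rina: 16:00-16:15, 16:30-17:00.
No common window is at least 75 minutes long.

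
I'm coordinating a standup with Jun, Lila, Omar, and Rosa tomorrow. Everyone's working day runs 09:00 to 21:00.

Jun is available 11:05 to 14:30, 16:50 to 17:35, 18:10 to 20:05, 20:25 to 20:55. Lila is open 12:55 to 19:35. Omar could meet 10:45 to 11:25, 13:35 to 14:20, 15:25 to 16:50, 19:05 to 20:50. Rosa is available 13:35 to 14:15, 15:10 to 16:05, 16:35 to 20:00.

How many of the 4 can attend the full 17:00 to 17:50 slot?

Lila and Rosa can make the full 17:00-17:50 slot — that's 2.

2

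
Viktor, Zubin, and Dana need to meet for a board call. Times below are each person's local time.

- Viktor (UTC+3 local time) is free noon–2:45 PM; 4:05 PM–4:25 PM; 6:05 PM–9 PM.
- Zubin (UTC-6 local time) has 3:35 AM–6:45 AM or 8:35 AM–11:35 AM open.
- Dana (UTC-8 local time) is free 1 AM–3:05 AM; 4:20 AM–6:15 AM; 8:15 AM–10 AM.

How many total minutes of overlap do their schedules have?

170

Viktor in UTC: 09:00-11:45, 13:05-13:25, 15:05-18:00 (subtract 3h to convert from UTC+3).
Zubin in UTC: 09:35-12:45, 14:35-17:35 (add 6h to convert from UTC-6).
Dana in UTC: 09:00-11:05, 12:20-14:15, 16:15-18:00 (add 8h to convert from UTC-8).
Viktor ∩ Zubin: 09:35-11:45, 15:05-17:35.
Viktor ∩ Zubin ∩ Dana: 09:35-11:05, 16:15-17:35.
Summing the common windows: 90 + 80 = 170 minutes.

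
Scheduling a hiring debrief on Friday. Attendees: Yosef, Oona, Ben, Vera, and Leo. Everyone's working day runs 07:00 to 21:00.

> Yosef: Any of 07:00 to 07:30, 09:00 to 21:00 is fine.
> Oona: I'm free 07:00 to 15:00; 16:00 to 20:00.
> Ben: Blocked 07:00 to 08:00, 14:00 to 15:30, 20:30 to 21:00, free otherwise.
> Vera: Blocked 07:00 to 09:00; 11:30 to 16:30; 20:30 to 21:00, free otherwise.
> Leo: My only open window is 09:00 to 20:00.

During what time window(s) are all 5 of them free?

09:00-11:30, 16:30-20:00

Yosef free: 07:00-07:30, 09:00-21:00.
Oona free: 07:00-15:00, 16:00-20:00.
Ben free: 08:00-14:00, 15:30-20:30 (invert busy blocks within the working day).
Vera free: 09:00-11:30, 16:30-20:30 (invert busy blocks within the working day).
Leo free: 09:00-20:00.
Yosef ∩ Oona: 07:00-07:30, 09:00-15:00, 16:00-20:00.
Yosef ∩ Oona ∩ Ben: 09:00-14:00, 16:00-20:00.
Yosef ∩ Oona ∩ Ben ∩ Vera: 09:00-11:30, 16:30-20:00.
Yosef ∩ Oona ∩ Ben ∩ Vera ∩ Leo: 09:00-11:30, 16:30-20:00.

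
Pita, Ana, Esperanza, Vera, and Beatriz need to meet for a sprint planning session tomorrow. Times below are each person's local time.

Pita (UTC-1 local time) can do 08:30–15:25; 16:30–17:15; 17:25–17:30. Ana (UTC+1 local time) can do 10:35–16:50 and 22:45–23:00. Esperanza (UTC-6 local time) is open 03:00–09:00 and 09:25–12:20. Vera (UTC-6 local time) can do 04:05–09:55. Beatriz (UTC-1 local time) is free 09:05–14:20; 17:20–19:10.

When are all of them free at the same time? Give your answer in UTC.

Pita in UTC: 09:30-16:25, 17:30-18:15, 18:25-18:30 (add 1h to convert from UTC-1).
Ana in UTC: 09:35-15:50, 21:45-22:00 (subtract 1h to convert from UTC+1).
Esperanza in UTC: 09:00-15:00, 15:25-18:20 (add 6h to convert from UTC-6).
Vera in UTC: 10:05-15:55 (add 6h to convert from UTC-6).
Beatriz in UTC: 10:05-15:20, 18:20-20:10 (add 1h to convert from UTC-1).
Pita ∩ Ana: 09:35-15:50.
Pita ∩ Ana ∩ Esperanza: 09:35-15:00, 15:25-15:50.
Pita ∩ Ana ∩ Esperanza ∩ Vera: 10:05-15:00, 15:25-15:50.
Pita ∩ Ana ∩ Esperanza ∩ Vera ∩ Beatriz: 10:05-15:00.

10:05-15:00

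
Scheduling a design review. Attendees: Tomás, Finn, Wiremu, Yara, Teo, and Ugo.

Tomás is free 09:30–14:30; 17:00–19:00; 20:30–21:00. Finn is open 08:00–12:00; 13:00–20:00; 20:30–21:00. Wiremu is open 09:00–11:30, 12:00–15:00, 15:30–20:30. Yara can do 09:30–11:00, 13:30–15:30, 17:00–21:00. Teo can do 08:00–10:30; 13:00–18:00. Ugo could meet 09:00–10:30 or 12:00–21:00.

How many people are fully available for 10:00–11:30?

Tomás, Finn, and Wiremu can make the full 10:00-11:30 slot — that's 3.

3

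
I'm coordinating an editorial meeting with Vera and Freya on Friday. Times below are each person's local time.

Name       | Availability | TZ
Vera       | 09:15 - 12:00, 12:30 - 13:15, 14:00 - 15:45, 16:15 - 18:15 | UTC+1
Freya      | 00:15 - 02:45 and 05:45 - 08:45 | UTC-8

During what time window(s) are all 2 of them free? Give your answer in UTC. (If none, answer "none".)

08:15-10:45, 13:45-14:45, 15:15-16:45

Vera in UTC: 08:15-11:00, 11:30-12:15, 13:00-14:45, 15:15-17:15 (subtract 1h to convert from UTC+1).
Freya in UTC: 08:15-10:45, 13:45-16:45 (add 8h to convert from UTC-8).
Vera ∩ Freya: 08:15-10:45, 13:45-14:45, 15:15-16:45.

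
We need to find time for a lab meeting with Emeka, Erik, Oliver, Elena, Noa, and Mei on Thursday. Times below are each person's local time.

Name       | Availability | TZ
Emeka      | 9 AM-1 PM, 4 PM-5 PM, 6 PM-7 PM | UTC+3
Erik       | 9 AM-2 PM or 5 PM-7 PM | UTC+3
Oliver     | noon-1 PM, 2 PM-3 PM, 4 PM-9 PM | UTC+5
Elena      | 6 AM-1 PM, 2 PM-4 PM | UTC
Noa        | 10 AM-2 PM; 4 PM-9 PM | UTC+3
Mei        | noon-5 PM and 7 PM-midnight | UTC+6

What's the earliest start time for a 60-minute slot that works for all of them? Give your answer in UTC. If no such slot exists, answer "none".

Emeka in UTC: 06:00-10:00, 13:00-14:00, 15:00-16:00 (subtract 3h to convert from UTC+3).
Erik in UTC: 06:00-11:00, 14:00-16:00 (subtract 3h to convert from UTC+3).
Oliver in UTC: 07:00-08:00, 09:00-10:00, 11:00-16:00 (subtract 5h to convert from UTC+5).
Elena in UTC: 06:00-13:00, 14:00-16:00.
Noa in UTC: 07:00-11:00, 13:00-18:00 (subtract 3h to convert from UTC+3).
Mei in UTC: 06:00-11:00, 13:00-18:00 (subtract 6h to convert from UTC+6).
Emeka ∩ Erik: 06:00-10:00, 15:00-16:00.
Emeka ∩ Erik ∩ Oliver: 07:00-08:00, 09:00-10:00, 15:00-16:00.
Emeka ∩ Erik ∩ Oliver ∩ Elena: 07:00-08:00, 09:00-10:00, 15:00-16:00.
Emeka ∩ Erik ∩ Oliver ∩ Elena ∩ Noa: 07:00-08:00, 09:00-10:00, 15:00-16:00.
Emeka ∩ Erik ∩ Oliver ∩ Elena ∩ Noa ∩ Mei: 07:00-08:00, 09:00-10:00, 15:00-16:00.
The first common window of at least 60 minutes is 07:00-08:00, so the earliest start is 07:00.

07:00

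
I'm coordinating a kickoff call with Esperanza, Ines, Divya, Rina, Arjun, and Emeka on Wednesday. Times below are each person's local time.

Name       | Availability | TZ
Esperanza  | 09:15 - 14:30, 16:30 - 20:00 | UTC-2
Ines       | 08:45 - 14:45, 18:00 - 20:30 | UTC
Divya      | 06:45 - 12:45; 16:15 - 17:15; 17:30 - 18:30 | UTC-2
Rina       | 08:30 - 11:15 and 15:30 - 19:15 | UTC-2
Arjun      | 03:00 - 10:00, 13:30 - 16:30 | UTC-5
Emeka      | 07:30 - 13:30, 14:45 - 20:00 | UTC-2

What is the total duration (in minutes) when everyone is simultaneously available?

225

Esperanza in UTC: 11:15-16:30, 18:30-22:00 (add 2h to convert from UTC-2).
Ines in UTC: 08:45-14:45, 18:00-20:30.
Divya in UTC: 08:45-14:45, 18:15-19:15, 19:30-20:30 (add 2h to convert from UTC-2).
Rina in UTC: 10:30-13:15, 17:30-21:15 (add 2h to convert from UTC-2).
Arjun in UTC: 08:00-15:00, 18:30-21:30 (add 5h to convert from UTC-5).
Emeka in UTC: 09:30-15:30, 16:45-22:00 (add 2h to convert from UTC-2).
Esperanza ∩ Ines: 11:15-14:45, 18:30-20:30.
Esperanza ∩ Ines ∩ Divya: 11:15-14:45, 18:30-19:15, 19:30-20:30.
Esperanza ∩ Ines ∩ Divya ∩ Rina: 11:15-13:15, 18:30-19:15, 19:30-20:30.
Esperanza ∩ Ines ∩ Divya ∩ Rina ∩ Arjun: 11:15-13:15, 18:30-19:15, 19:30-20:30.
Esperanza ∩ Ines ∩ Divya ∩ Rina ∩ Arjun ∩ Emeka: 11:15-13:15, 18:30-19:15, 19:30-20:30.
Summing the common windows: 120 + 45 + 60 = 225 minutes.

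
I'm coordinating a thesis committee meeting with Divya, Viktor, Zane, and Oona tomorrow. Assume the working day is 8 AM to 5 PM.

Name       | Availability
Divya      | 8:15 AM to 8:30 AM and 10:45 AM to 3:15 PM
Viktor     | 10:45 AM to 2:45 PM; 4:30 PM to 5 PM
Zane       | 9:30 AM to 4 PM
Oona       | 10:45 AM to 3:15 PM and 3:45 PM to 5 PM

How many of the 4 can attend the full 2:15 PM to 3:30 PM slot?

1

Zane can make the full 14:15-15:30 slot — that's 1.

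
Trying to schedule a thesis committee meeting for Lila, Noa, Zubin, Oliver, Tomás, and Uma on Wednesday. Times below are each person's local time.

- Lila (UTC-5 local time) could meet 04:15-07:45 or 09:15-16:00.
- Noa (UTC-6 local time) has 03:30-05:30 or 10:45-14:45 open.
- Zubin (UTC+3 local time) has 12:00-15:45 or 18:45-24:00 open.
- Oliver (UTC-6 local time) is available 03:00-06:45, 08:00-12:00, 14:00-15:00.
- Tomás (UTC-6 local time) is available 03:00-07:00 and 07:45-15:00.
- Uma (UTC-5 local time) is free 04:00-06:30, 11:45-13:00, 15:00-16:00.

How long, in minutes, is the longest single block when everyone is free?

120

Lila in UTC: 09:15-12:45, 14:15-21:00 (add 5h to convert from UTC-5).
Noa in UTC: 09:30-11:30, 16:45-20:45 (add 6h to convert from UTC-6).
Zubin in UTC: 09:00-12:45, 15:45-21:00 (subtract 3h to convert from UTC+3).
Oliver in UTC: 09:00-12:45, 14:00-18:00, 20:00-21:00 (add 6h to convert from UTC-6).
Tomás in UTC: 09:00-13:00, 13:45-21:00 (add 6h to convert from UTC-6).
Uma in UTC: 09:00-11:30, 16:45-18:00, 20:00-21:00 (add 5h to convert from UTC-5).
Lila ∩ Noa: 09:30-11:30, 16:45-20:45.
Lila ∩ Noa ∩ Zubin: 09:30-11:30, 16:45-20:45.
Lila ∩ Noa ∩ Zubin ∩ Oliver: 09:30-11:30, 16:45-18:00, 20:00-20:45.
Lila ∩ Noa ∩ Zubin ∩ Oliver ∩ Tomás: 09:30-11:30, 16:45-18:00, 20:00-20:45.
Lila ∩ Noa ∩ Zubin ∩ Oliver ∩ Tomás ∩ Uma: 09:30-11:30, 16:45-18:00, 20:00-20:45.
The longest is 09:30-11:30 at 120 minutes.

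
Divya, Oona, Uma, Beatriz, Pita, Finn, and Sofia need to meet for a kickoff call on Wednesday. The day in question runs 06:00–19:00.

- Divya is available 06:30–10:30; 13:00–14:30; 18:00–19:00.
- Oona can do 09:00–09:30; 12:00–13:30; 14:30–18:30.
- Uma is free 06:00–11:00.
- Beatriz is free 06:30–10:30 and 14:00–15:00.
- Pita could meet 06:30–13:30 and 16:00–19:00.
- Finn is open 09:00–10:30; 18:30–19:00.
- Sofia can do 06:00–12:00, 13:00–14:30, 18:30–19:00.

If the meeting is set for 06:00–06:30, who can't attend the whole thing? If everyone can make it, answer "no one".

Divya: not fully free for 06:00-06:30. Oona: not fully free for 06:00-06:30. Uma: free for 06:00-06:30. Beatriz: not fully free for 06:00-06:30. Pita: not fully free for 06:00-06:30. Finn: not fully free for 06:00-06:30. Sofia: free for 06:00-06:30.

Beatriz, Divya, Finn, Oona, Pita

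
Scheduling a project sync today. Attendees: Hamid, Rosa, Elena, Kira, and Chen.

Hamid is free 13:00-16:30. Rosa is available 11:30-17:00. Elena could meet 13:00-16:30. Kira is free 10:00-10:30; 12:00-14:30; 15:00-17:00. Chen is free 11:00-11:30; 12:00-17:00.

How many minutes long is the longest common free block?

Hamid ∩ Rosa: 13:00-16:30.
Hamid ∩ Rosa ∩ Elena: 13:00-16:30.
Hamid ∩ Rosa ∩ Elena ∩ Kira: 13:00-14:30, 15:00-16:30.
Hamid ∩ Rosa ∩ Elena ∩ Kira ∩ Chen: 13:00-14:30, 15:00-16:30.
Those are the intersection windows.
The longest is 13:00-14:30 at 90 minutes.

90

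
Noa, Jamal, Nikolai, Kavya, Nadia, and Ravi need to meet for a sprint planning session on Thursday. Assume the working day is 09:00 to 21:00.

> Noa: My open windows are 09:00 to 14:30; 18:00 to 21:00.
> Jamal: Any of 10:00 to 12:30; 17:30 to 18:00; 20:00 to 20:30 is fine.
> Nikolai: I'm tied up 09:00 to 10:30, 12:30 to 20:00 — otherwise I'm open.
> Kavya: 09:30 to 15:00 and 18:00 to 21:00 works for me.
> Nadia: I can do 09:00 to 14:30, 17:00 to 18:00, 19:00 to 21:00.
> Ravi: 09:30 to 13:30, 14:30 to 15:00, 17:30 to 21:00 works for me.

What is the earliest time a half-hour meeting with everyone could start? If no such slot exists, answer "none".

10:30

Noa free: 09:00-14:30, 18:00-21:00.
Jamal free: 10:00-12:30, 17:30-18:00, 20:00-20:30.
Nikolai free: 10:30-12:30, 20:00-21:00 (invert busy blocks within the working day).
Kavya free: 09:30-15:00, 18:00-21:00.
Nadia free: 09:00-14:30, 17:00-18:00, 19:00-21:00.
Ravi free: 09:30-13:30, 14:30-15:00, 17:30-21:00.
Noa ∩ Jamal: 10:00-12:30, 20:00-20:30.
Noa ∩ Jamal ∩ Nikolai: 10:30-12:30, 20:00-20:30.
Noa ∩ Jamal ∩ Nikolai ∩ Kavya: 10:30-12:30, 20:00-20:30.
Noa ∩ Jamal ∩ Nikolai ∩ Kavya ∩ Nadia: 10:30-12:30, 20:00-20:30.
Noa ∩ Jamal ∩ Nikolai ∩ Kavya ∩ Nadia ∩ Ravi: 10:30-12:30, 20:00-20:30.
The first common window of at least 30 minutes is 10:30-12:30, so the earliest start is 10:30.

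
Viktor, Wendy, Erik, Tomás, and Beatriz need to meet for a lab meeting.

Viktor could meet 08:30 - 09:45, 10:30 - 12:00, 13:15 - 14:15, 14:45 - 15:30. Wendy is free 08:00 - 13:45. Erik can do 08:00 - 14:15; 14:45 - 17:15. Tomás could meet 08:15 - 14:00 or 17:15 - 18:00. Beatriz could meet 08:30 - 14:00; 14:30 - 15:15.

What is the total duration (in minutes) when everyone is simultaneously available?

Viktor ∩ Wendy: 08:30-09:45, 10:30-12:00, 13:15-13:45.
Viktor ∩ Wendy ∩ Erik: 08:30-09:45, 10:30-12:00, 13:15-13:45.
Viktor ∩ Wendy ∩ Erik ∩ Tomás: 08:30-09:45, 10:30-12:00, 13:15-13:45.
Viktor ∩ Wendy ∩ Erik ∩ Tomás ∩ Beatriz: 08:30-09:45, 10:30-12:00, 13:15-13:45.
Summing the common windows: 75 + 90 + 30 = 195 minutes.

195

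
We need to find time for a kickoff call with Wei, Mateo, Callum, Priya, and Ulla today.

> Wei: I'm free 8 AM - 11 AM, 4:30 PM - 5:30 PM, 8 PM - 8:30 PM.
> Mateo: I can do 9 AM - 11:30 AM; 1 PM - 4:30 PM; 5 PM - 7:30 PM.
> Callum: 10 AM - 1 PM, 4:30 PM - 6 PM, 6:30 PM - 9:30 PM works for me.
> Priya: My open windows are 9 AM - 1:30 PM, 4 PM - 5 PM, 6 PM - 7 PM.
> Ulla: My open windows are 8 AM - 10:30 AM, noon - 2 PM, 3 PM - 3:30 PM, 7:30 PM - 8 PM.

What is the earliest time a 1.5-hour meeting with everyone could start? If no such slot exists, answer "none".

Wei ∩ Mateo: 09:00-11:00, 17:00-17:30.
Wei ∩ Mateo ∩ Callum: 10:00-11:00, 17:00-17:30.
Wei ∩ Mateo ∩ Callum ∩ Priya: 10:00-11:00.
Wei ∩ Mateo ∩ Callum ∩ Priya ∩ Ulla: 10:00-10:30.
No common window is at least 90 minutes long.

none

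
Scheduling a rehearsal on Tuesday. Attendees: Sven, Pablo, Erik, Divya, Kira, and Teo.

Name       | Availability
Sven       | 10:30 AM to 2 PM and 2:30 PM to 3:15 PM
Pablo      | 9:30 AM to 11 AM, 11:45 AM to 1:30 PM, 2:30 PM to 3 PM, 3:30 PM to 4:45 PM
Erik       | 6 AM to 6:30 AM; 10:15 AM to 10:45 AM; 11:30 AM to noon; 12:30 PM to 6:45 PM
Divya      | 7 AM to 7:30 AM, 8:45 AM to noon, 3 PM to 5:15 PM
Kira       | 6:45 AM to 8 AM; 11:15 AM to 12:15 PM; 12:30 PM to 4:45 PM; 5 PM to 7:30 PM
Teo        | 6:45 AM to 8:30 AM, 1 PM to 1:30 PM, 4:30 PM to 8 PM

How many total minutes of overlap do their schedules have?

0

Sven ∩ Pablo: 10:30-11:00, 11:45-13:30, 14:30-15:00.
Sven ∩ Pablo ∩ Erik: 10:30-10:45, 11:45-12:00, 12:30-13:30, 14:30-15:00.
Sven ∩ Pablo ∩ Erik ∩ Divya: 10:30-10:45, 11:45-12:00.
Sven ∩ Pablo ∩ Erik ∩ Divya ∩ Kira: 11:45-12:00.
Sven ∩ Pablo ∩ Erik ∩ Divya ∩ Kira ∩ Teo: ∅.
There is no time when everyone is free.
There is no common window, so the total is 0 minutes.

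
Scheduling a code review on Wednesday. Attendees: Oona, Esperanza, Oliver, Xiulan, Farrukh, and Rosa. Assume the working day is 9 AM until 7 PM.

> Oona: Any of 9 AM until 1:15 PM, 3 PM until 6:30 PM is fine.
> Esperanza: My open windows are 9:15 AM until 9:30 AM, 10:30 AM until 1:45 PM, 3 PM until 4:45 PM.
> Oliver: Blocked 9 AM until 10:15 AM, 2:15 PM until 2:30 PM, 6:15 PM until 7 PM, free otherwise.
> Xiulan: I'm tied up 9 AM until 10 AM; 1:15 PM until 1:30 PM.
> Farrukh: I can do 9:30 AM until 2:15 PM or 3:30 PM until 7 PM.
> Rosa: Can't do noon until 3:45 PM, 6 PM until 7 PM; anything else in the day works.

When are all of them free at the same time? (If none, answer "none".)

10:30-12:00, 15:45-16:45

Oona free: 09:00-13:15, 15:00-18:30.
Esperanza free: 09:15-09:30, 10:30-13:45, 15:00-16:45.
Oliver free: 10:15-14:15, 14:30-18:15 (invert busy blocks within the working day).
Xiulan free: 10:00-13:15, 13:30-19:00 (invert busy blocks within the working day).
Farrukh free: 09:30-14:15, 15:30-19:00.
Rosa free: 09:00-12:00, 15:45-18:00 (invert busy blocks within the working day).
Oona ∩ Esperanza: 09:15-09:30, 10:30-13:15, 15:00-16:45.
Oona ∩ Esperanza ∩ Oliver: 10:30-13:15, 15:00-16:45.
Oona ∩ Esperanza ∩ Oliver ∩ Xiulan: 10:30-13:15, 15:00-16:45.
Oona ∩ Esperanza ∩ Oliver ∩ Xiulan ∩ Farrukh: 10:30-13:15, 15:30-16:45.
Oona ∩ Esperanza ∩ Oliver ∩ Xiulan ∩ Farrukh ∩ Rosa: 10:30-12:00, 15:45-16:45.
So the common availability across everyone is 10:30-12:00, 15:45-16:45.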